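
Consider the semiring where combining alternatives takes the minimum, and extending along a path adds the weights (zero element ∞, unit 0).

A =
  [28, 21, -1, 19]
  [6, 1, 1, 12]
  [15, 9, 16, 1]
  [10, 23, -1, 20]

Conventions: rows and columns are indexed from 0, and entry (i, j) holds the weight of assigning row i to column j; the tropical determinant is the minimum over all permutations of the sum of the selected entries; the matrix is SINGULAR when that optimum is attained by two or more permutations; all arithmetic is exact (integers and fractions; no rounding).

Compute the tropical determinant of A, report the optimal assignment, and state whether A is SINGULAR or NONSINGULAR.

σ = (0, 1, 2, 3): 28 + 1 + 16 + 20 = 65
σ = (0, 1, 3, 2): 28 + 1 + 1 + (-1) = 29
σ = (0, 2, 1, 3): 28 + 1 + 9 + 20 = 58
σ = (0, 2, 3, 1): 28 + 1 + 1 + 23 = 53
σ = (0, 3, 1, 2): 28 + 12 + 9 + (-1) = 48
σ = (0, 3, 2, 1): 28 + 12 + 16 + 23 = 79
σ = (1, 0, 2, 3): 21 + 6 + 16 + 20 = 63
σ = (1, 0, 3, 2): 21 + 6 + 1 + (-1) = 27
σ = (1, 2, 0, 3): 21 + 1 + 15 + 20 = 57
σ = (1, 2, 3, 0): 21 + 1 + 1 + 10 = 33
σ = (1, 3, 0, 2): 21 + 12 + 15 + (-1) = 47
σ = (1, 3, 2, 0): 21 + 12 + 16 + 10 = 59
σ = (2, 0, 1, 3): (-1) + 6 + 9 + 20 = 34
σ = (2, 0, 3, 1): (-1) + 6 + 1 + 23 = 29
σ = (2, 1, 0, 3): (-1) + 1 + 15 + 20 = 35
σ = (2, 1, 3, 0): (-1) + 1 + 1 + 10 = 11
σ = (2, 3, 0, 1): (-1) + 12 + 15 + 23 = 49
σ = (2, 3, 1, 0): (-1) + 12 + 9 + 10 = 30
σ = (3, 0, 1, 2): 19 + 6 + 9 + (-1) = 33
σ = (3, 0, 2, 1): 19 + 6 + 16 + 23 = 64
σ = (3, 1, 0, 2): 19 + 1 + 15 + (-1) = 34
σ = (3, 1, 2, 0): 19 + 1 + 16 + 10 = 46
σ = (3, 2, 0, 1): 19 + 1 + 15 + 23 = 58
σ = (3, 2, 1, 0): 19 + 1 + 9 + 10 = 39
Optimal value attained by: σ = (2, 1, 3, 0).
Answer: det⊕(A) = 11; verdict: NONSINGULAR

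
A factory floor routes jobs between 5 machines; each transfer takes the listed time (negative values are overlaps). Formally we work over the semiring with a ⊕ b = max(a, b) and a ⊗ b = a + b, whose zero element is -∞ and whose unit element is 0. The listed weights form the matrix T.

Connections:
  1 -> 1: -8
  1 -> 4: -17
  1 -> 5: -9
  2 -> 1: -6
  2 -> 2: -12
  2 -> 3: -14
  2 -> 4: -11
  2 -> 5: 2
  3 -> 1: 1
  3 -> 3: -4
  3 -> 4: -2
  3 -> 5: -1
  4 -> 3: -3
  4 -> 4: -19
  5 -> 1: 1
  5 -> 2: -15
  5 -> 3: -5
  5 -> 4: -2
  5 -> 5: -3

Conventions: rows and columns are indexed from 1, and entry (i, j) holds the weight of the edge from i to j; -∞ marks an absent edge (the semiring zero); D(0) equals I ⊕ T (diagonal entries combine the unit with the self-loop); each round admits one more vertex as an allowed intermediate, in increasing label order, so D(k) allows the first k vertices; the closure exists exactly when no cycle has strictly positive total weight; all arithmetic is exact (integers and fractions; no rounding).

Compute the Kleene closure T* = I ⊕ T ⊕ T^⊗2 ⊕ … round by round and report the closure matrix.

D(0):
  [0, -∞, -∞, -17, -9]
  [-6, 0, -14, -11, 2]
  [1, -∞, 0, -2, -1]
  [-∞, -∞, -3, 0, -∞]
  [1, -15, -5, -2, 0]
D(1):
  [0, -∞, -∞, -17, -9]
  [-6, 0, -14, -11, 2]
  [1, -∞, 0, -2, -1]
  [-∞, -∞, -3, 0, -∞]
  [1, -15, -5, -2, 0]
D(2):
  [0, -∞, -∞, -17, -9]
  [-6, 0, -14, -11, 2]
  [1, -∞, 0, -2, -1]
  [-∞, -∞, -3, 0, -∞]
  [1, -15, -5, -2, 0]
D(3):
  [0, -∞, -∞, -17, -9]
  [-6, 0, -14, -11, 2]
  [1, -∞, 0, -2, -1]
  [-2, -∞, -3, 0, -4]
  [1, -15, -5, -2, 0]
D(4):
  [0, -∞, -20, -17, -9]
  [-6, 0, -14, -11, 2]
  [1, -∞, 0, -2, -1]
  [-2, -∞, -3, 0, -4]
  [1, -15, -5, -2, 0]
D(5):
  [0, -24, -14, -11, -9]
  [3, 0, -3, 0, 2]
  [1, -16, 0, -2, -1]
  [-2, -19, -3, 0, -4]
  [1, -15, -5, -2, 0]
Answer: T* = [[0, -24, -14, -11, -9], [3, 0, -3, 0, 2], [1, -16, 0, -2, -1], [-2, -19, -3, 0, -4], [1, -15, -5, -2, 0]]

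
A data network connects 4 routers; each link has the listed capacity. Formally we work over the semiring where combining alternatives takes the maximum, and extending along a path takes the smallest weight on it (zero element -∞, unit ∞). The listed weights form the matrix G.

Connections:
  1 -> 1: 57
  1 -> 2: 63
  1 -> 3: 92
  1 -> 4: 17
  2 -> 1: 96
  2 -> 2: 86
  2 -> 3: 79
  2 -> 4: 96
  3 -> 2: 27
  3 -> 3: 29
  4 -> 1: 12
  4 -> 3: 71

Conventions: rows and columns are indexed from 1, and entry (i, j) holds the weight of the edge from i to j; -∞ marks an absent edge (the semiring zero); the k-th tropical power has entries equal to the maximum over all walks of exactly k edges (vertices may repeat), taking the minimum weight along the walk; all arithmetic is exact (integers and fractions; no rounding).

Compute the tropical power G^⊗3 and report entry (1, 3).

G^⊗2:
  [63, 63, 63, 63]
  [86, 86, 92, 86]
  [27, 27, 29, 27]
  [12, 27, 29, 12]
G^⊗3:
  [63, 63, 63, 63]
  [86, 86, 86, 86]
  [27, 27, 29, 27]
  [27, 27, 29, 27]
Key observation: the optimum is the walk 1->2->1->3, with weight 63 min 96 min 92 = 63.
Optimal value attained by: walk 1->2->1->3.
Answer: (G^⊗3)[1][3] = 63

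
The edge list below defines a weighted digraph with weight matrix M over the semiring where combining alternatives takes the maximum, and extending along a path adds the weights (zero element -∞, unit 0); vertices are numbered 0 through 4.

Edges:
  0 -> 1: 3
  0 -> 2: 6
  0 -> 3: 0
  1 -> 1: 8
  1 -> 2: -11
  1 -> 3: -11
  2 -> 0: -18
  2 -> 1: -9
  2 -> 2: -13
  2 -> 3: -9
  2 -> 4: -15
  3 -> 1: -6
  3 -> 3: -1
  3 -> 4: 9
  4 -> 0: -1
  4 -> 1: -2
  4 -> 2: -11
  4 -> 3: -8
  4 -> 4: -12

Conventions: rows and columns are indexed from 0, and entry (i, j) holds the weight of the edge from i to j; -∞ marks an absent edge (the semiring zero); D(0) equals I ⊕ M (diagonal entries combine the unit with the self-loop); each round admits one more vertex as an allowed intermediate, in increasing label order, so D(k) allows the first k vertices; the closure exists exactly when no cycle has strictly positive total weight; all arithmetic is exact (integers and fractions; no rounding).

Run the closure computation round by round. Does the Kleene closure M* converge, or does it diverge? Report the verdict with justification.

Detection: at round 0, diagonal entry (1, 1) turns strictly positive.
Key observation: the cycle 1->1 has total weight 8, which is strictly positive.
Answer: DIVERGES — positive cycle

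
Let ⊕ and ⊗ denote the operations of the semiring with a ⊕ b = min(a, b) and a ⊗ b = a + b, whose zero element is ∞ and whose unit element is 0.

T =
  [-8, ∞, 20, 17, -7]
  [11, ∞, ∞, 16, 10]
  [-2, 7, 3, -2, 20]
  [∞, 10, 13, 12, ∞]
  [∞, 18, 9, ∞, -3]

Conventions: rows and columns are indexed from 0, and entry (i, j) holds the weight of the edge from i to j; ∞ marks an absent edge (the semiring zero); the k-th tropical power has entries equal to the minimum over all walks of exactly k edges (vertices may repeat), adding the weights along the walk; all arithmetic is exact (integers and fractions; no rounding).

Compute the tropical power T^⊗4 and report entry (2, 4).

T^⊗2:
  [-16, 11, 2, 9, -15]
  [3, 26, 19, 28, 4]
  [-10, 8, 6, 1, -9]
  [11, 20, 16, 11, 20]
  [7, 15, 6, 7, -6]
T^⊗3:
  [-24, 3, -6, 0, -23]
  [-5, 22, 13, 17, -4]
  [-18, 9, 0, 4, -17]
  [3, 21, 19, 14, 4]
  [-1, 12, 3, 4, -9]
T^⊗4:
  [-32, -5, -14, -8, -31]
  [-13, 14, 5, 11, -12]
  [-26, 1, -8, -2, -25]
  [-5, 22, 13, 17, -4]
  [-9, 9, 0, 1, -12]
Key observation: the optimum is the walk 2->0->0->0->4, with weight (-2) + (-8) + (-8) + (-7) = -25.
Optimal value attained by: walk 2->0->0->0->4.
Answer: (T^⊗4)[2][4] = -25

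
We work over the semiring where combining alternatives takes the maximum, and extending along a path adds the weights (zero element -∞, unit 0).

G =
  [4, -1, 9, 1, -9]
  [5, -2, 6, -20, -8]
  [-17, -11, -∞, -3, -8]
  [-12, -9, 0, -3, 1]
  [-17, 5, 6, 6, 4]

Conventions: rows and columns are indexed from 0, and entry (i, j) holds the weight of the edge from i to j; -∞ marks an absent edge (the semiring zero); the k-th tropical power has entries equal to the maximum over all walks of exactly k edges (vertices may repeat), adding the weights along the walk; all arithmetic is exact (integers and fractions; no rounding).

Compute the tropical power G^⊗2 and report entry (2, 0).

G^⊗2:
  [8, 3, 13, 6, 2]
  [9, 4, 14, 6, -2]
  [-6, -3, -2, -2, -2]
  [-4, 6, 7, 7, 5]
  [10, 9, 11, 10, 8]
Key observation: the optimum is the walk 2->1->0, with weight (-11) + 5 = -6.
Optimal value attained by: walk 2->1->0.
Answer: (G^⊗2)[2][0] = -6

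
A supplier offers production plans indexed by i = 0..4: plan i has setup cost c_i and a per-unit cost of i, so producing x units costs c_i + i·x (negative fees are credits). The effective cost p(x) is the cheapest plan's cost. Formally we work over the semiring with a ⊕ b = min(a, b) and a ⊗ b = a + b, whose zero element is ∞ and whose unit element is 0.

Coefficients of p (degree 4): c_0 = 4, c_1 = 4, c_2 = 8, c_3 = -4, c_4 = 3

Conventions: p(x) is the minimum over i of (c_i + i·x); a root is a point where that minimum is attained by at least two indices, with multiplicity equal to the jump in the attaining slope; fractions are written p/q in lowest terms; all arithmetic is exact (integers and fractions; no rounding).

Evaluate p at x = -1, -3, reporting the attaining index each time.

p(-1) = min(4+0·(-1)=4, 4+1·(-1)=3, 8+2·(-1)=6, -4+3·(-1)=-7, 3+4·(-1)=-1) = -7 (attained by i=3)
p(-3) = min(4+0·(-3)=4, 4+1·(-3)=1, 8+2·(-3)=2, -4+3·(-3)=-13, 3+4·(-3)=-9) = -13 (attained by i=3)
Answer: p(-1) = -7; p(-3) = -13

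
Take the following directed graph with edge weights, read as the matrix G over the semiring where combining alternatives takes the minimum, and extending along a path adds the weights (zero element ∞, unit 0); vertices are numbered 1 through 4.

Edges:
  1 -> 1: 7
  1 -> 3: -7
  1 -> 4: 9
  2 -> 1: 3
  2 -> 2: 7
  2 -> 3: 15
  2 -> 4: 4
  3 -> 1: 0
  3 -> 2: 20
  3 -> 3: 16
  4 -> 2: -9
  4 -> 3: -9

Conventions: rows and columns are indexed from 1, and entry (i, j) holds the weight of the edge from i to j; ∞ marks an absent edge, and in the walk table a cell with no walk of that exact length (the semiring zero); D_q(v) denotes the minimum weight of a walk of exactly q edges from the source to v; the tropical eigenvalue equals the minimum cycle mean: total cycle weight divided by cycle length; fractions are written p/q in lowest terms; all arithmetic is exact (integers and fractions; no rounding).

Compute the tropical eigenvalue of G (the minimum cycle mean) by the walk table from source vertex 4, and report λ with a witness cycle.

q=0: [∞, ∞, ∞, 0]
q=1: [∞, -9, -9, ∞]
q=2: [-9, -2, 6, -5]
q=3: [-2, -14, -16, 0]
q=4: [-16, -9, -9, -10]
Optimal cycle mean attained by: cycle 1->3->1, total (-7) + 0, length 2.
Answer: λ = -7/2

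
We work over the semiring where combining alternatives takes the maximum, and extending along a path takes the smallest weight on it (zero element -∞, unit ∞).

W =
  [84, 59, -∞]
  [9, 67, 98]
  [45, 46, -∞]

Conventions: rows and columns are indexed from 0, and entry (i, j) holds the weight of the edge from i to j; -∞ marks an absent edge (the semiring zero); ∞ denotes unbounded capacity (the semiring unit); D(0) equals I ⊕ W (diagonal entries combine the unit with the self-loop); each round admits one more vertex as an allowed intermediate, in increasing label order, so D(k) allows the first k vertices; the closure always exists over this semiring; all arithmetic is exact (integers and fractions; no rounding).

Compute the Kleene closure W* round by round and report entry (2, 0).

D(0):
  [∞, 59, -∞]
  [9, ∞, 98]
  [45, 46, ∞]
D(1):
  [∞, 59, -∞]
  [9, ∞, 98]
  [45, 46, ∞]
D(2):
  [∞, 59, 59]
  [9, ∞, 98]
  [45, 46, ∞]
D(3):
  [∞, 59, 59]
  [45, ∞, 98]
  [45, 46, ∞]
Answer: W*[2][0] = 45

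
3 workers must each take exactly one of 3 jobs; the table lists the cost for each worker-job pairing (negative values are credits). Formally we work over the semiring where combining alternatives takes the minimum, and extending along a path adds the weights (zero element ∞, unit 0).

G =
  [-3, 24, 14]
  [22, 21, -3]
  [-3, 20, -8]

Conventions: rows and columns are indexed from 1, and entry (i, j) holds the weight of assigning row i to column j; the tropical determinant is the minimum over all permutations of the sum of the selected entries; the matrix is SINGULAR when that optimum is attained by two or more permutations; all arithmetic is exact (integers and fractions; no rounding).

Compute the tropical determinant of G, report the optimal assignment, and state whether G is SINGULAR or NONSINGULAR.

σ = (1, 2, 3): (-3) + 21 + (-8) = 10
σ = (1, 3, 2): (-3) + (-3) + 20 = 14
σ = (2, 1, 3): 24 + 22 + (-8) = 38
σ = (2, 3, 1): 24 + (-3) + (-3) = 18
σ = (3, 1, 2): 14 + 22 + 20 = 56
σ = (3, 2, 1): 14 + 21 + (-3) = 32
Optimal value attained by: σ = (1, 2, 3).
Answer: det⊕(G) = 10; verdict: NONSINGULAR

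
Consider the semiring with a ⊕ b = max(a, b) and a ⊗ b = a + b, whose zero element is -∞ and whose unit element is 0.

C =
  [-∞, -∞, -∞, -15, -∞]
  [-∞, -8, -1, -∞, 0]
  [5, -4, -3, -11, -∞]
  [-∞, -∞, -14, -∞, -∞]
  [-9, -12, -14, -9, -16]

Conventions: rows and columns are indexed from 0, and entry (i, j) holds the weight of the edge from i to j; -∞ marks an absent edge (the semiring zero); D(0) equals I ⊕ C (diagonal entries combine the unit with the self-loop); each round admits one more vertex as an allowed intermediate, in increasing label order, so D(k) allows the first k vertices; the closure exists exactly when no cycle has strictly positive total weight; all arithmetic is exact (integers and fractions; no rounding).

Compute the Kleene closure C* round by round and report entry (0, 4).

D(0):
  [0, -∞, -∞, -15, -∞]
  [-∞, 0, -1, -∞, 0]
  [5, -4, 0, -11, -∞]
  [-∞, -∞, -14, 0, -∞]
  [-9, -12, -14, -9, 0]
D(1):
  [0, -∞, -∞, -15, -∞]
  [-∞, 0, -1, -∞, 0]
  [5, -4, 0, -10, -∞]
  [-∞, -∞, -14, 0, -∞]
  [-9, -12, -14, -9, 0]
D(2):
  [0, -∞, -∞, -15, -∞]
  [-∞, 0, -1, -∞, 0]
  [5, -4, 0, -10, -4]
  [-∞, -∞, -14, 0, -∞]
  [-9, -12, -13, -9, 0]
D(3):
  [0, -∞, -∞, -15, -∞]
  [4, 0, -1, -11, 0]
  [5, -4, 0, -10, -4]
  [-9, -18, -14, 0, -18]
  [-8, -12, -13, -9, 0]
D(4):
  [0, -33, -29, -15, -33]
  [4, 0, -1, -11, 0]
  [5, -4, 0, -10, -4]
  [-9, -18, -14, 0, -18]
  [-8, -12, -13, -9, 0]
D(5):
  [0, -33, -29, -15, -33]
  [4, 0, -1, -9, 0]
  [5, -4, 0, -10, -4]
  [-9, -18, -14, 0, -18]
  [-8, -12, -13, -9, 0]
Answer: C*[0][4] = -33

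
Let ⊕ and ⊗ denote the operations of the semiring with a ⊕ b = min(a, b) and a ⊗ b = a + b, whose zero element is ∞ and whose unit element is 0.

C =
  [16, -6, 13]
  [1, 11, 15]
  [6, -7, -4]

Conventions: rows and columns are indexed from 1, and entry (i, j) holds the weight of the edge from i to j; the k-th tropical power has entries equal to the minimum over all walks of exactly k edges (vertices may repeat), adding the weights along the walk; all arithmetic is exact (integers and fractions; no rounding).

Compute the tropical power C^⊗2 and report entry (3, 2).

C^⊗2:
  [-5, 5, 9]
  [12, -5, 11]
  [-6, -11, -8]
Key observation: the optimum is the walk 3->3->2, with weight (-4) + (-7) = -11.
Optimal value attained by: walk 3->3->2.
Answer: (C^⊗2)[3][2] = -11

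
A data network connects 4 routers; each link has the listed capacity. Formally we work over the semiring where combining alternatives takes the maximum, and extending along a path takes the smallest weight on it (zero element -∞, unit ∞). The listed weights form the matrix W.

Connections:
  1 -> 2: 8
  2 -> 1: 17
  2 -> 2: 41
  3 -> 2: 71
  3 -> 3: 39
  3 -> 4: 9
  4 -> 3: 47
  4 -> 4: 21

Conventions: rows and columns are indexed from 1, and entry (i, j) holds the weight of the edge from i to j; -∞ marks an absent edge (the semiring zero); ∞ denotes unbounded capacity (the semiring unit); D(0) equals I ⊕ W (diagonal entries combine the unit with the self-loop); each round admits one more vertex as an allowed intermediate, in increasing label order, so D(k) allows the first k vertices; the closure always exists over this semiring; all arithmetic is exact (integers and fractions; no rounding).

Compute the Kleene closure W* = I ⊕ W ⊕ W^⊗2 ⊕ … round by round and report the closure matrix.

D(0):
  [∞, 8, -∞, -∞]
  [17, ∞, -∞, -∞]
  [-∞, 71, ∞, 9]
  [-∞, -∞, 47, ∞]
D(1):
  [∞, 8, -∞, -∞]
  [17, ∞, -∞, -∞]
  [-∞, 71, ∞, 9]
  [-∞, -∞, 47, ∞]
D(2):
  [∞, 8, -∞, -∞]
  [17, ∞, -∞, -∞]
  [17, 71, ∞, 9]
  [-∞, -∞, 47, ∞]
D(3):
  [∞, 8, -∞, -∞]
  [17, ∞, -∞, -∞]
  [17, 71, ∞, 9]
  [17, 47, 47, ∞]
D(4):
  [∞, 8, -∞, -∞]
  [17, ∞, -∞, -∞]
  [17, 71, ∞, 9]
  [17, 47, 47, ∞]
Answer: W* = [[∞, 8, -∞, -∞], [17, ∞, -∞, -∞], [17, 71, ∞, 9], [17, 47, 47, ∞]]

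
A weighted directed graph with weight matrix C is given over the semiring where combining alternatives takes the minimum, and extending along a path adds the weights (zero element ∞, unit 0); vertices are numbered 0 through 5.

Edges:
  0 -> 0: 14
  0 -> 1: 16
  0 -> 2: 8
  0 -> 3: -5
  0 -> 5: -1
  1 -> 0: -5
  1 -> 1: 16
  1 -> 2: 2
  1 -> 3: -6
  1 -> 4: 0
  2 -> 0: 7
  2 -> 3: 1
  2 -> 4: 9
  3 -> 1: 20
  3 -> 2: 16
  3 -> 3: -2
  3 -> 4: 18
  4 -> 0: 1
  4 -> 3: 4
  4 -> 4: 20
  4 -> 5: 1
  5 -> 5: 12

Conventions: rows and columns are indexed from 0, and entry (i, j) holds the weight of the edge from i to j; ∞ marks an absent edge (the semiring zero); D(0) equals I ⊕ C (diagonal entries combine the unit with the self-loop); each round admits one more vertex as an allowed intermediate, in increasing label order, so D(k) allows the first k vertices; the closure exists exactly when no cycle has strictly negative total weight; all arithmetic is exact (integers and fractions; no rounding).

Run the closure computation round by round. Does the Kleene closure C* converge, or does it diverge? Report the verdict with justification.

Detection: at round 0, diagonal entry (3, 3) turns strictly negative.
Key observation: the cycle 3->3 has total weight (-2), which is strictly negative.
Answer: DIVERGES — negative cycle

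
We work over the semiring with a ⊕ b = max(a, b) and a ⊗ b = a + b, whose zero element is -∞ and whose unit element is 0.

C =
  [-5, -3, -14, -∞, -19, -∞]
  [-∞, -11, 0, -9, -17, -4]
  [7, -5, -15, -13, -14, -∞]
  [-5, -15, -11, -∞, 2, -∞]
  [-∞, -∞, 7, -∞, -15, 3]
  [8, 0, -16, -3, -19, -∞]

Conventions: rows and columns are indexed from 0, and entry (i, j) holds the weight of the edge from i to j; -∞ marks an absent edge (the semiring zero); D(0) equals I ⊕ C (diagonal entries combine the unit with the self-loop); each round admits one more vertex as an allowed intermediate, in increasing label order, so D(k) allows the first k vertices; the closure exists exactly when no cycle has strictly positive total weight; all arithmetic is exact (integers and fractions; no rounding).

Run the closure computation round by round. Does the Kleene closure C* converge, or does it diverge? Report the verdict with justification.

D(0):
  [0, -3, -14, -∞, -19, -∞]
  [-∞, 0, 0, -9, -17, -4]
  [7, -5, 0, -13, -14, -∞]
  [-5, -15, -11, 0, 2, -∞]
  [-∞, -∞, 7, -∞, 0, 3]
  [8, 0, -16, -3, -19, 0]
D(1):
  [0, -3, -14, -∞, -19, -∞]
  [-∞, 0, 0, -9, -17, -4]
  [7, 4, 0, -13, -12, -∞]
  [-5, -8, -11, 0, 2, -∞]
  [-∞, -∞, 7, -∞, 0, 3]
  [8, 5, -6, -3, -11, 0]
Detection: at round 2, diagonal entry (2, 2) turns strictly positive.
Key observation: the cycle 2->0->1->2 has total weight 7 + (-3) + 0, which is strictly positive.
Answer: DIVERGES — positive cycle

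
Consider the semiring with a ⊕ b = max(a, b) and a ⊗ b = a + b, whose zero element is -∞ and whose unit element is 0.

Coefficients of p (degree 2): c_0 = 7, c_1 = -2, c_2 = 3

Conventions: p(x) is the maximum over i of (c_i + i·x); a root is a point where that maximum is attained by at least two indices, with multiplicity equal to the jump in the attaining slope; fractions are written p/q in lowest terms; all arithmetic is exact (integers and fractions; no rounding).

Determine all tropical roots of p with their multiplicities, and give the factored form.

hull edge (i=0, c=7) to (i=2, c=3): slope -2, span 2
Factored form: p(x) = 3 ⊗ (x ⊕ 2) ⊗ (x ⊕ 2)
Answer: roots = 2 (mult 2)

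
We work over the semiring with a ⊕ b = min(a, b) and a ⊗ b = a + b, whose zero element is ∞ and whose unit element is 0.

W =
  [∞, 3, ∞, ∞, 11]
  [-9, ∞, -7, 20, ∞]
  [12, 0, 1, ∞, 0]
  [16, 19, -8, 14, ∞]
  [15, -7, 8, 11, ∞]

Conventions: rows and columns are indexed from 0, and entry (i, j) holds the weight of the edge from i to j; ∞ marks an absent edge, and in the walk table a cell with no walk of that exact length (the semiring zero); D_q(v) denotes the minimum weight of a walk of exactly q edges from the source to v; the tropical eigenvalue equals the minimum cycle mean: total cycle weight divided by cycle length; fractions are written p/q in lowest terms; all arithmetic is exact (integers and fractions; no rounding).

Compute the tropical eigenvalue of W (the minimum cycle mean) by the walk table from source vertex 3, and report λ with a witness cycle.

q=0: [∞, ∞, ∞, 0, ∞]
q=1: [16, 19, -8, 14, ∞]
q=2: [4, -8, -7, 28, -8]
q=3: [-17, -15, -15, 3, -7]
q=4: [-24, -15, -22, 4, -15]
q=5: [-24, -22, -22, -4, -22]
Optimal cycle mean attained by: cycle 1->2->4->1, total (-7) + 0 + (-7), length 3.
Answer: λ = -14/3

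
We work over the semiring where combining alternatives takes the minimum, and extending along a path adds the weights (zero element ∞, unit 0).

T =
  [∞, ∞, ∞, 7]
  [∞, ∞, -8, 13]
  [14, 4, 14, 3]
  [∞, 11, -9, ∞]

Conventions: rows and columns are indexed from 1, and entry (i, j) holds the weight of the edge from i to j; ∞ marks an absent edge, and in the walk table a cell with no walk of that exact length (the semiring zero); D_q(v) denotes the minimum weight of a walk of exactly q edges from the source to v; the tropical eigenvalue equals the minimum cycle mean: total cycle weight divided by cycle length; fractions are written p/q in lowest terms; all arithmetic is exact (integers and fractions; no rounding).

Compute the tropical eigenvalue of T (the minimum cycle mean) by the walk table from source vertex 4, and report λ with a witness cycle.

q=0: [∞, ∞, ∞, 0]
q=1: [∞, 11, -9, ∞]
q=2: [5, -5, 3, -6]
q=3: [17, 5, -15, 6]
q=4: [-1, -11, -3, -12]
Optimal cycle mean attained by: cycle 3->4->3, total 3 + (-9), length 2.
Answer: λ = -3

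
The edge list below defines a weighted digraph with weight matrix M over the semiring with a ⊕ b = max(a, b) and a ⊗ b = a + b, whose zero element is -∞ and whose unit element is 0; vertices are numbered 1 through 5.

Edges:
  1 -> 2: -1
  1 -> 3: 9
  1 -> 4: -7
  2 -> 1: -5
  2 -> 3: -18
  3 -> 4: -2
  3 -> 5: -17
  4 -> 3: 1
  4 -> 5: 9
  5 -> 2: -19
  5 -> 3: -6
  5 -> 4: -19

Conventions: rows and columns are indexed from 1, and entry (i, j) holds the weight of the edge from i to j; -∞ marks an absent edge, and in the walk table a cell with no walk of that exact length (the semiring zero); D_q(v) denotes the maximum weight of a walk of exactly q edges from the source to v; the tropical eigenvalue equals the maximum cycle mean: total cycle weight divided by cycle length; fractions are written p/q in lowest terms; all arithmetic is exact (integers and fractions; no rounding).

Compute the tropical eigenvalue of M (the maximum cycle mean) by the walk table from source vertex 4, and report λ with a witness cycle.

q=0: [-∞, -∞, -∞, 0, -∞]
q=1: [-∞, -∞, 1, -∞, 9]
q=2: [-∞, -10, 3, -1, -16]
q=3: [-15, -35, 0, 1, 8]
q=4: [-40, -11, 2, -2, 10]
q=5: [-16, -9, 4, 0, 7]
Optimal cycle mean attained by: cycle 3->4->5->3, total (-2) + 9 + (-6), length 3.
Answer: λ = 1/3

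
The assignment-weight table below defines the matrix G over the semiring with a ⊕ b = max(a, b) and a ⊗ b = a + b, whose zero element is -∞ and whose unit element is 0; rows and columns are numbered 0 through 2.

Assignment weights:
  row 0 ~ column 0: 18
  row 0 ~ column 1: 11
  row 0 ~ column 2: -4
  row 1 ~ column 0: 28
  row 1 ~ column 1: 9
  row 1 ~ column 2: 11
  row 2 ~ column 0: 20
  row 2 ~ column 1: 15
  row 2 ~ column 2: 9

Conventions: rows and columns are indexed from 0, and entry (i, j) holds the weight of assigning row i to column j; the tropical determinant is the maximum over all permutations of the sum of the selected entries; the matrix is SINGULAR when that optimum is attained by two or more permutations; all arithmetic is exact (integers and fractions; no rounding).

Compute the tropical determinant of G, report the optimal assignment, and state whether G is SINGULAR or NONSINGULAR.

σ = (0, 1, 2): 18 + 9 + 9 = 36
σ = (0, 2, 1): 18 + 11 + 15 = 44
σ = (1, 0, 2): 11 + 28 + 9 = 48
σ = (1, 2, 0): 11 + 11 + 20 = 42
σ = (2, 0, 1): (-4) + 28 + 15 = 39
σ = (2, 1, 0): (-4) + 9 + 20 = 25
Optimal value attained by: σ = (1, 0, 2).
Answer: det⊕(G) = 48; verdict: NONSINGULAR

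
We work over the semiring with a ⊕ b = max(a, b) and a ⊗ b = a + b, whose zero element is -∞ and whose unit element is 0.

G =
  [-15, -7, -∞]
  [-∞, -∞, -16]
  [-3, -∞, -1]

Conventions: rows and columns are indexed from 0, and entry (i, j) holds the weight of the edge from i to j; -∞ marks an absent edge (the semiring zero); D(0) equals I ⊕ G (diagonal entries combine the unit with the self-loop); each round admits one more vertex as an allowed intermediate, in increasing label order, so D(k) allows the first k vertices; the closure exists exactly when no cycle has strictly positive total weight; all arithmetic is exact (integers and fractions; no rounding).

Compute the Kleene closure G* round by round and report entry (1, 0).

D(0):
  [0, -7, -∞]
  [-∞, 0, -16]
  [-3, -∞, 0]
D(1):
  [0, -7, -∞]
  [-∞, 0, -16]
  [-3, -10, 0]
D(2):
  [0, -7, -23]
  [-∞, 0, -16]
  [-3, -10, 0]
D(3):
  [0, -7, -23]
  [-19, 0, -16]
  [-3, -10, 0]
Answer: G*[1][0] = -19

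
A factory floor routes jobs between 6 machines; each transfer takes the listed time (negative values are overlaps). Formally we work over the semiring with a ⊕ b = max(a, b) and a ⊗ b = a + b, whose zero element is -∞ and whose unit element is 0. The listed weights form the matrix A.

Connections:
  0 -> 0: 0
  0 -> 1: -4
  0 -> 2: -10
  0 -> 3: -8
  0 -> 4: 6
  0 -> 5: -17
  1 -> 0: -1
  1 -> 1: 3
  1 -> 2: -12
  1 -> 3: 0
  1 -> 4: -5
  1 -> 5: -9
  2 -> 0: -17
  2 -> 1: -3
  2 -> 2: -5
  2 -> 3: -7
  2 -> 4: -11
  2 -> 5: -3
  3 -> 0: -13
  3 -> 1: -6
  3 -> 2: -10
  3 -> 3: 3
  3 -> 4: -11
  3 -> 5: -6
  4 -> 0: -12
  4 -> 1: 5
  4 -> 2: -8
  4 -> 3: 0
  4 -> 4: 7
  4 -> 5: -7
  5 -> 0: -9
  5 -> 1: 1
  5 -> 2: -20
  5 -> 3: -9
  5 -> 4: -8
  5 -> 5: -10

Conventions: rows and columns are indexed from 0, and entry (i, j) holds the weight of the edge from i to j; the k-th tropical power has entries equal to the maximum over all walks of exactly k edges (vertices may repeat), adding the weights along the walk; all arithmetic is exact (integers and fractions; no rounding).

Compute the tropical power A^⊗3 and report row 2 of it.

A^⊗2:
  [0, 11, -2, 6, 13, -1]
  [2, 6, -9, 3, 5, -6]
  [-4, 0, -10, -3, -4, -8]
  [-7, -3, -7, 6, -4, -3]
  [4, 12, -1, 7, 14, 0]
  [0, 4, -11, 1, -1, -8]
A^⊗3:
  [10, 18, 5, 13, 20, 6]
  [5, 10, -3, 6, 12, -2]
  [-1, 3, -12, 0, 3, -9]
  [-4, 1, -4, 9, 3, 0]
  [11, 19, 6, 14, 21, 7]
  [3, 7, -8, 4, 6, -5]
Answer: row 2 of A^⊗3 = [-1, 3, -12, 0, 3, -9]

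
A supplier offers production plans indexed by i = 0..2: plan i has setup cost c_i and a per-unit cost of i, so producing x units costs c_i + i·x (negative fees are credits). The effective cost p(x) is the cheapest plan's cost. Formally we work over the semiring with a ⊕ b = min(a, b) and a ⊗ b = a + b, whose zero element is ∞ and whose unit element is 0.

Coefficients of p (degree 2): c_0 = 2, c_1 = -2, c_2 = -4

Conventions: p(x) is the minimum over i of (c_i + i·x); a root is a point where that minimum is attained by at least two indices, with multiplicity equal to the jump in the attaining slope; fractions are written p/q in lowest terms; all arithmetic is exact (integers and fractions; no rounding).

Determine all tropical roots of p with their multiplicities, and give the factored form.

hull edge (i=0, c=2) to (i=1, c=-2): slope -4, span 1
hull edge (i=1, c=-2) to (i=2, c=-4): slope -2, span 1
Factored form: p(x) = -4 ⊗ (x ⊕ 2) ⊗ (x ⊕ 4)
Answer: roots = 2 (mult 1), 4 (mult 1)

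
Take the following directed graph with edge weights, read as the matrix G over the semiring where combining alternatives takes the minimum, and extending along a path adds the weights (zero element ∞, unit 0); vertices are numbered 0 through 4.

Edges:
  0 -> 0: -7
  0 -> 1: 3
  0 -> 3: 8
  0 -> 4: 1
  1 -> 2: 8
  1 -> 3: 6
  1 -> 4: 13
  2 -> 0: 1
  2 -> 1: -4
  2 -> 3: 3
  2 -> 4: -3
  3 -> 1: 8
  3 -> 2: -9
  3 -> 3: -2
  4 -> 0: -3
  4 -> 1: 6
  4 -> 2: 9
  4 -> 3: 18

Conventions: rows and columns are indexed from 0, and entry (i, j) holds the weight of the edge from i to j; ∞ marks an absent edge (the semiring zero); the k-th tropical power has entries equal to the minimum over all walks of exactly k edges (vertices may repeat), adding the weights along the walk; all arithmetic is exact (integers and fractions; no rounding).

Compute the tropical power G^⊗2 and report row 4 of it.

G^⊗2:
  [-14, -4, -1, 1, -6]
  [9, 4, -3, 4, 5]
  [-6, 3, -6, 1, 2]
  [-8, -13, -11, -6, -12]
  [-10, 0, 9, 5, -2]
Answer: row 4 of G^⊗2 = [-10, 0, 9, 5, -2]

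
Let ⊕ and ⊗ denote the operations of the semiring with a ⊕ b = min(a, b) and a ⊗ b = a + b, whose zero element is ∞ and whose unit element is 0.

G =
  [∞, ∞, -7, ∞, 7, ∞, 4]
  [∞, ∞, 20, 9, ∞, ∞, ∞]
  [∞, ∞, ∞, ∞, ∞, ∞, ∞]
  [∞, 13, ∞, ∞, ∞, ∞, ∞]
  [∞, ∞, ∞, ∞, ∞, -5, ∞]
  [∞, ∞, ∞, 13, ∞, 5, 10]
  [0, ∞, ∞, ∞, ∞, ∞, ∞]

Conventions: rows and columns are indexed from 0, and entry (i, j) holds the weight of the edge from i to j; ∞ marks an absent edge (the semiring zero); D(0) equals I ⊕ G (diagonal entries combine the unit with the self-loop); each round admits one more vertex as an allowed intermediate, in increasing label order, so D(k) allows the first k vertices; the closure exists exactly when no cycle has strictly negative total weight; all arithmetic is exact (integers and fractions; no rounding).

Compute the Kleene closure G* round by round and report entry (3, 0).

D(0):
  [0, ∞, -7, ∞, 7, ∞, 4]
  [∞, 0, 20, 9, ∞, ∞, ∞]
  [∞, ∞, 0, ∞, ∞, ∞, ∞]
  [∞, 13, ∞, 0, ∞, ∞, ∞]
  [∞, ∞, ∞, ∞, 0, -5, ∞]
  [∞, ∞, ∞, 13, ∞, 0, 10]
  [0, ∞, ∞, ∞, ∞, ∞, 0]
D(1):
  [0, ∞, -7, ∞, 7, ∞, 4]
  [∞, 0, 20, 9, ∞, ∞, ∞]
  [∞, ∞, 0, ∞, ∞, ∞, ∞]
  [∞, 13, ∞, 0, ∞, ∞, ∞]
  [∞, ∞, ∞, ∞, 0, -5, ∞]
  [∞, ∞, ∞, 13, ∞, 0, 10]
  [0, ∞, -7, ∞, 7, ∞, 0]
D(2):
  [0, ∞, -7, ∞, 7, ∞, 4]
  [∞, 0, 20, 9, ∞, ∞, ∞]
  [∞, ∞, 0, ∞, ∞, ∞, ∞]
  [∞, 13, 33, 0, ∞, ∞, ∞]
  [∞, ∞, ∞, ∞, 0, -5, ∞]
  [∞, ∞, ∞, 13, ∞, 0, 10]
  [0, ∞, -7, ∞, 7, ∞, 0]
D(3):
  [0, ∞, -7, ∞, 7, ∞, 4]
  [∞, 0, 20, 9, ∞, ∞, ∞]
  [∞, ∞, 0, ∞, ∞, ∞, ∞]
  [∞, 13, 33, 0, ∞, ∞, ∞]
  [∞, ∞, ∞, ∞, 0, -5, ∞]
  [∞, ∞, ∞, 13, ∞, 0, 10]
  [0, ∞, -7, ∞, 7, ∞, 0]
D(4):
  [0, ∞, -7, ∞, 7, ∞, 4]
  [∞, 0, 20, 9, ∞, ∞, ∞]
  [∞, ∞, 0, ∞, ∞, ∞, ∞]
  [∞, 13, 33, 0, ∞, ∞, ∞]
  [∞, ∞, ∞, ∞, 0, -5, ∞]
  [∞, 26, 46, 13, ∞, 0, 10]
  [0, ∞, -7, ∞, 7, ∞, 0]
D(5):
  [0, ∞, -7, ∞, 7, 2, 4]
  [∞, 0, 20, 9, ∞, ∞, ∞]
  [∞, ∞, 0, ∞, ∞, ∞, ∞]
  [∞, 13, 33, 0, ∞, ∞, ∞]
  [∞, ∞, ∞, ∞, 0, -5, ∞]
  [∞, 26, 46, 13, ∞, 0, 10]
  [0, ∞, -7, ∞, 7, 2, 0]
D(6):
  [0, 28, -7, 15, 7, 2, 4]
  [∞, 0, 20, 9, ∞, ∞, ∞]
  [∞, ∞, 0, ∞, ∞, ∞, ∞]
  [∞, 13, 33, 0, ∞, ∞, ∞]
  [∞, 21, 41, 8, 0, -5, 5]
  [∞, 26, 46, 13, ∞, 0, 10]
  [0, 28, -7, 15, 7, 2, 0]
D(7):
  [0, 28, -7, 15, 7, 2, 4]
  [∞, 0, 20, 9, ∞, ∞, ∞]
  [∞, ∞, 0, ∞, ∞, ∞, ∞]
  [∞, 13, 33, 0, ∞, ∞, ∞]
  [5, 21, -2, 8, 0, -5, 5]
  [10, 26, 3, 13, 17, 0, 10]
  [0, 28, -7, 15, 7, 2, 0]
Answer: G*[3][0] = ∞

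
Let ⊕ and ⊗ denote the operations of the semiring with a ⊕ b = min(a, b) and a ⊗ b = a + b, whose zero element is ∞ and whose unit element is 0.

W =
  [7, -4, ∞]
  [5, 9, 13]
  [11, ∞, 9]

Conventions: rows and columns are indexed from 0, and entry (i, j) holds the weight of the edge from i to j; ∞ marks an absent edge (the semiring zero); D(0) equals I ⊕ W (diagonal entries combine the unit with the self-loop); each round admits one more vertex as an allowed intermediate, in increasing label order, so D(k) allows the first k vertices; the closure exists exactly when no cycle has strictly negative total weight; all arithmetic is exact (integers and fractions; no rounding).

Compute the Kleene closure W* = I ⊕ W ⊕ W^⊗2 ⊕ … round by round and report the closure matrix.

D(0):
  [0, -4, ∞]
  [5, 0, 13]
  [11, ∞, 0]
D(1):
  [0, -4, ∞]
  [5, 0, 13]
  [11, 7, 0]
D(2):
  [0, -4, 9]
  [5, 0, 13]
  [11, 7, 0]
D(3):
  [0, -4, 9]
  [5, 0, 13]
  [11, 7, 0]
Answer: W* = [[0, -4, 9], [5, 0, 13], [11, 7, 0]]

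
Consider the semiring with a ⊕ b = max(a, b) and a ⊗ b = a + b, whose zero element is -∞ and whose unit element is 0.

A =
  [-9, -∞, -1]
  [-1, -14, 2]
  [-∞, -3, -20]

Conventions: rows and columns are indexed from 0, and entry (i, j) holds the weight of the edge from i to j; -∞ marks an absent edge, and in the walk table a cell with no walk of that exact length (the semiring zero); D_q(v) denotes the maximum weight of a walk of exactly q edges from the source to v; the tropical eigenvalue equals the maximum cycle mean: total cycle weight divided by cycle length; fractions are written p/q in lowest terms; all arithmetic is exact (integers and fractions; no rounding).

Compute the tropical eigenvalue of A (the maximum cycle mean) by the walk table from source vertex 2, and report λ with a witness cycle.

q=0: [-∞, -∞, 0]
q=1: [-∞, -3, -20]
q=2: [-4, -17, -1]
q=3: [-13, -4, -5]
Optimal cycle mean attained by: cycle 1->2->1, total 2 + (-3), length 2.
Answer: λ = -1/2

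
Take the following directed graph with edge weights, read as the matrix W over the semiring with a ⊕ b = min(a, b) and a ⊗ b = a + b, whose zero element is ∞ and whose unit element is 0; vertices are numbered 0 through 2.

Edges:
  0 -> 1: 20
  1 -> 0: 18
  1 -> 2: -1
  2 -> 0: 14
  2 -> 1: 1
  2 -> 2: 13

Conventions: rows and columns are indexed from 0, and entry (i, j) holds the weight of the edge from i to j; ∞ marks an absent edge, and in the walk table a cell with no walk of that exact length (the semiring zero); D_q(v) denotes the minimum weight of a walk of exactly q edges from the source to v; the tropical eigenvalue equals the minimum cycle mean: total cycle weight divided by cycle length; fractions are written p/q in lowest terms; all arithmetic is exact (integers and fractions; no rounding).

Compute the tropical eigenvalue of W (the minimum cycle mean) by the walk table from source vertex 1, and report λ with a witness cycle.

q=0: [∞, 0, ∞]
q=1: [18, ∞, -1]
q=2: [13, 0, 12]
q=3: [18, 13, -1]
Optimal cycle mean attained by: cycle 1->2->1, total (-1) + 1, length 2.
Answer: λ = 0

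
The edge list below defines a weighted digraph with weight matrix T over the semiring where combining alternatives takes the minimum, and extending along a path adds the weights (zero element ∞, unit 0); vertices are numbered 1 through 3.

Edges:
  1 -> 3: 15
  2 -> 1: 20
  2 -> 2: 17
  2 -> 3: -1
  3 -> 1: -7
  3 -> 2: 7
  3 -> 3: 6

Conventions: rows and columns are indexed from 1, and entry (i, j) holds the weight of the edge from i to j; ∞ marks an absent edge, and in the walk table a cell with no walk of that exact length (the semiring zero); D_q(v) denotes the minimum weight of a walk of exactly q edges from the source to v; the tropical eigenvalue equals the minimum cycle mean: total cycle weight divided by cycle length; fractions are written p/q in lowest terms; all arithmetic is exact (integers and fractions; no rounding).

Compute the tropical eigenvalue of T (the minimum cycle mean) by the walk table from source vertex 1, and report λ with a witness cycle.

q=0: [0, ∞, ∞]
q=1: [∞, ∞, 15]
q=2: [8, 22, 21]
q=3: [14, 28, 21]
Optimal cycle mean attained by: cycle 2->3->2, total (-1) + 7, length 2.
Answer: λ = 3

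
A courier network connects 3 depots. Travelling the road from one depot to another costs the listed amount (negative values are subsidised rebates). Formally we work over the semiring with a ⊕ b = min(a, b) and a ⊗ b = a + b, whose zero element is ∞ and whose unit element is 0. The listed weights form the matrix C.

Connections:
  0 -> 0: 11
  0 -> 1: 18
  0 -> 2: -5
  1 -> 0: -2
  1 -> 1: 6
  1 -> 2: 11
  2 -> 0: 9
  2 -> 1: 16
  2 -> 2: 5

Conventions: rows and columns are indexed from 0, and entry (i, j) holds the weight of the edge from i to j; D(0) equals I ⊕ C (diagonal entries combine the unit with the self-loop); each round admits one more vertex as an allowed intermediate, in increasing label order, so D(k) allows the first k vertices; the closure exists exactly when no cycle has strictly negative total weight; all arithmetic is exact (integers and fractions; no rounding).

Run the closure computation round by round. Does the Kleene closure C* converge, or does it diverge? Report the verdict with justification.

D(0):
  [0, 18, -5]
  [-2, 0, 11]
  [9, 16, 0]
D(1):
  [0, 18, -5]
  [-2, 0, -7]
  [9, 16, 0]
D(2):
  [0, 18, -5]
  [-2, 0, -7]
  [9, 16, 0]
D(3):
  [0, 11, -5]
  [-2, 0, -7]
  [9, 16, 0]
Key observation: every diagonal entry stays at the unit through all rounds, so no improving cycle exists.
Answer: CONVERGES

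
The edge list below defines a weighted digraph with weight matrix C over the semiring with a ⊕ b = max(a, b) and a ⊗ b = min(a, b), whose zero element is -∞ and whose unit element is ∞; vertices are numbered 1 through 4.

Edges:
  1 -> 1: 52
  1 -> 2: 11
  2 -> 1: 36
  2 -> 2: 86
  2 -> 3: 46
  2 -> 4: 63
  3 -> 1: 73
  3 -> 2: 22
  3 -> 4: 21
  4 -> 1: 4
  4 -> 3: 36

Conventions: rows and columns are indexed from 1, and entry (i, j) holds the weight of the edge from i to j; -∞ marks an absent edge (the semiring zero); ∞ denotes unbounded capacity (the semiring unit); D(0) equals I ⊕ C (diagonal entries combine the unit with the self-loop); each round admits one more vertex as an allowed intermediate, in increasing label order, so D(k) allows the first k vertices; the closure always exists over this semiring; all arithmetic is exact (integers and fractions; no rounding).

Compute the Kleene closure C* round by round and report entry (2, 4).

D(0):
  [∞, 11, -∞, -∞]
  [36, ∞, 46, 63]
  [73, 22, ∞, 21]
  [4, -∞, 36, ∞]
D(1):
  [∞, 11, -∞, -∞]
  [36, ∞, 46, 63]
  [73, 22, ∞, 21]
  [4, 4, 36, ∞]
D(2):
  [∞, 11, 11, 11]
  [36, ∞, 46, 63]
  [73, 22, ∞, 22]
  [4, 4, 36, ∞]
D(3):
  [∞, 11, 11, 11]
  [46, ∞, 46, 63]
  [73, 22, ∞, 22]
  [36, 22, 36, ∞]
D(4):
  [∞, 11, 11, 11]
  [46, ∞, 46, 63]
  [73, 22, ∞, 22]
  [36, 22, 36, ∞]
Answer: C*[2][4] = 63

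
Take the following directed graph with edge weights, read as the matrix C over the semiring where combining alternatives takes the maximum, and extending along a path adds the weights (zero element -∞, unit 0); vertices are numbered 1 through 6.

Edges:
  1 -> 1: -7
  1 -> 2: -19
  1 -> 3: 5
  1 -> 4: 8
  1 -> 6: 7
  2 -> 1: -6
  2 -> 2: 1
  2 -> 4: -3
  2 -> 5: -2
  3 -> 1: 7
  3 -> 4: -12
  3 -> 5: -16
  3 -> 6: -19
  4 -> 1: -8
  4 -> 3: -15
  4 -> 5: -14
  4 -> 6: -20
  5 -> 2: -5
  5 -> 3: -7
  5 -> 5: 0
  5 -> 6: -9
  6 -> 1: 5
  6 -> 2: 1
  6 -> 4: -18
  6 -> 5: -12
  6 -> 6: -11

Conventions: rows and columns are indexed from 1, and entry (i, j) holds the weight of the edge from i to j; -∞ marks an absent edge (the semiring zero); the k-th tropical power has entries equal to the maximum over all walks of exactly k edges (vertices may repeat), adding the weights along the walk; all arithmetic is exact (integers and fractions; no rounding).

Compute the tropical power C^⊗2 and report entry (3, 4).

C^⊗2:
  [12, 8, -2, 1, -5, 0]
  [-5, 2, -1, 2, -1, 1]
  [0, -12, 12, 15, -16, 14]
  [-8, -19, -3, 0, -14, -1]
  [0, -4, -7, -8, 0, -9]
  [-2, 2, 10, 13, -1, 12]
Key observation: the optimum is the walk 3->1->4, with weight 7 + 8 = 15.
Optimal value attained by: walk 3->1->4.
Answer: (C^⊗2)[3][4] = 15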